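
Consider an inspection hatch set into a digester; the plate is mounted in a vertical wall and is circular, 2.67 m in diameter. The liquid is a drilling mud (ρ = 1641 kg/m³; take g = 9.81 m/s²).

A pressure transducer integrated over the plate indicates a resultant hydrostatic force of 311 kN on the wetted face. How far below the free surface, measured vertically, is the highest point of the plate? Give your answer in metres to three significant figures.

γ = ρg = 1641 × 9.81 / 1000 = 16.09821 kN/m³.
A = π(1.335)² = 5.59902 m².
From F = γ·h_c·A, the centroid depth is h_c = 311/(16.09821 × 5.59902) = 3.45041 m.
The centroid is at the centre, 1.335 m below the top of the plate, so the highest point sits at h_top = 3.45041 − 1.335 = 2.11541 m below the surface.

d_top ≈ 2.12 m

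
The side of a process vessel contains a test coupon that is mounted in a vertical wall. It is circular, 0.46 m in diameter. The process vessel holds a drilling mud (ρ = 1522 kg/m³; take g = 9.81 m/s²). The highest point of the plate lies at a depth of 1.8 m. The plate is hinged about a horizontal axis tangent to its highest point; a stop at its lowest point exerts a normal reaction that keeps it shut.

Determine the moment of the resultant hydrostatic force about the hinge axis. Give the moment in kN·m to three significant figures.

γ = ρg = 1522 × 9.81 / 1000 = 14.93082 kN/m³.
The centroid is at the centre, 0.23 m below the top of the plate, so the centroid depth is h_c = 1.8 + 0.23 = 2.03 m.
A = π(0.23)² = 0.16619 m².
Resultant F = γ·h_c·A = 14.93082 × 2.03 × 0.16619 = 5.03715 kN.
I_c = πr⁴/4 = π × 0.23⁴/4 = 0.00219787 m⁴.
Centre of pressure: y_p = y_c + I_c/(y_c·A) = 2.03 + 0.00219787/(2.03 × 0.16619) = 2.03 + 0.0065148 = 2.03651 m along the plane.
The resultant acts 0.23 + 0.0065148 = 0.236515 m (along the plate) below the hinge at the top edge, so the moment about the hinge is M = F × 0.236515 = 5.03715 × 0.236515 = 1.19136 kN·m.

M ≈ 1.19 kN·m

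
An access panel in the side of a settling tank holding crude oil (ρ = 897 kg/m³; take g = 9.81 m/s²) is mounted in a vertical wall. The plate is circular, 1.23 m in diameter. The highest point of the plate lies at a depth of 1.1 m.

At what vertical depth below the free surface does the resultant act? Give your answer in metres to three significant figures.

γ = ρg = 897 × 9.81 / 1000 = 8.79957 kN/m³.
The centroid is at the centre, 0.615 m below the top of the plate, so the centroid depth is h_c = 1.1 + 0.615 = 1.715 m.
A = π(0.615)² = 1.18823 m².
Resultant F = γ·h_c·A = 8.79957 × 1.715 × 1.18823 = 17.9319 kN.
I_c = πr⁴/4 = π × 0.615⁴/4 = 0.112354 m⁴.
Centre of pressure: y_p = y_c + I_c/(y_c·A) = 1.715 + 0.112354/(1.715 × 1.18823) = 1.715 + 0.0551346 = 1.77013 m along the plane.

h_p = 1.77 m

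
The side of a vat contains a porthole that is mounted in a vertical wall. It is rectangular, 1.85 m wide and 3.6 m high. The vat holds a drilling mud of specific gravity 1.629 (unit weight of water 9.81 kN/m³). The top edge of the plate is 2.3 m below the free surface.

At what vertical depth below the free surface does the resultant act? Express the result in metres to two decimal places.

h_p = 4.36 m

γ = 1.629 × 9.81 = 15.98049 kN/m³.
The centroid lies 3.6/2 = 1.8 m below the top edge, so the centroid depth is h_c = 2.3 + 1.8 = 4.1 m.
A = 1.85 × 3.6 = 6.66 m².
Resultant F = γ·h_c·A = 15.98049 × 4.1 × 6.66 = 436.363 kN.
I_c = b·h³/12 = 1.85 × 3.6³/12 = 7.1928 m⁴.
Centre of pressure: y_p = y_c + I_c/(y_c·A) = 4.1 + 7.1928/(4.1 × 6.66) = 4.1 + 0.263415 = 4.36341 m along the plane.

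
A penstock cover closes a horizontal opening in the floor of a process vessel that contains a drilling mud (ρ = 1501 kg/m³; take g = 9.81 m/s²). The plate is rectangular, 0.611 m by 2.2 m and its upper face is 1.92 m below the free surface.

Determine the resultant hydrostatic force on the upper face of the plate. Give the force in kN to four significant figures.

F ≈ 38.00 kN

γ = ρg = 1501 × 9.81 / 1000 = 14.72481 kN/m³.
The plate is horizontal, so pressure is uniform at p = γ·h = 14.72481 × 1.92 = 28.2716 kN/m².
A = 0.611 × 2.2 = 1.3442 m².
F = p·A = 28.2716 × 1.3442 = 38.0027 kN.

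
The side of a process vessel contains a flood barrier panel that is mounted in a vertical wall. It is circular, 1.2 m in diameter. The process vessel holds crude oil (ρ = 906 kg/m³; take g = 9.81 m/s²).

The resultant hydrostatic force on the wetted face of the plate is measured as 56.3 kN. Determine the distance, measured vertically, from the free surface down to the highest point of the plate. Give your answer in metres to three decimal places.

γ = ρg = 906 × 9.81 / 1000 = 8.88786 kN/m³.
A = π(0.6)² = 1.13097 m².
From F = γ·h_c·A, the centroid depth is h_c = 56.3/(8.88786 × 1.13097) = 5.60093 m.
The centroid is at the centre, 0.6 m below the top of the plate, so the highest point sits at h_top = 5.60093 − 0.6 = 5.00093 m below the surface.

d_top ≈ 5.001 m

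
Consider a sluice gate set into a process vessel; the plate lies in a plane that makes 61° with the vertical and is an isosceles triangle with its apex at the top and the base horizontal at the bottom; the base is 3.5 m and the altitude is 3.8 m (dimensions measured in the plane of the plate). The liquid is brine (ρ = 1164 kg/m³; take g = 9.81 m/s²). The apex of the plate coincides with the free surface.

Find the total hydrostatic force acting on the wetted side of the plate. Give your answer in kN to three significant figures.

γ = ρg = 1164 × 9.81 / 1000 = 11.41884 kN/m³.
The plate makes 61° with the vertical, i.e. θ = 90° − 61° = 29° to the horizontal. Measuring y along the incline from the free-surface line, vertical depth h = y·sinθ with sinθ = 0.484810.
With the apex up, the centroid sits 2h/3 = 2 × 3.8/3 = 2.53333 m below the apex, so y_c = 2.53333 m and h_c = 2.53333 × 0.484810 = 1.22818 m.
A = ½ × 3.5 × 3.8 = 6.65 m².
Resultant F = γ·h_c·A = 11.41884 × 1.22818 × 6.65 = 93.2622 kN.

F ≈ 93.3 kN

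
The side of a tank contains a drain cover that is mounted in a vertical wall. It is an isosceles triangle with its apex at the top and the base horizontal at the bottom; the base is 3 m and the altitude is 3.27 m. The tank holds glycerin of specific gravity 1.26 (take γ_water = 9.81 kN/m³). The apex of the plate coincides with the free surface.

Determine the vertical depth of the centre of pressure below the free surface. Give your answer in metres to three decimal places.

γ = 1.26 × 9.81 = 12.3606 kN/m³.
With the apex up, the centroid sits 2h/3 = 2 × 3.27/3 = 2.18 m below the apex, so the centroid depth is h_c = 2.18 m.
A = ½ × 3 × 3.27 = 4.905 m².
Resultant F = γ·h_c·A = 12.3606 × 2.18 × 4.905 = 132.171 kN.
I_c = b·h³/36 = 3 × 3.27³/36 = 2.91382 m⁴.
Centre of pressure: y_p = y_c + I_c/(y_c·A) = 2.18 + 2.91382/(2.18 × 4.905) = 2.18 + 0.2725 = 2.4525 m along the plane.

h_p = 2.453 m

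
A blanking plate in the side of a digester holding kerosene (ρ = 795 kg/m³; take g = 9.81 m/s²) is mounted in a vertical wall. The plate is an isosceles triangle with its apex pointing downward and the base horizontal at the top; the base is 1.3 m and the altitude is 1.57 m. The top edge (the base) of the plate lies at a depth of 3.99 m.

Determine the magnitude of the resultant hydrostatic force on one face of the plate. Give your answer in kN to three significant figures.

γ = ρg = 795 × 9.81 / 1000 = 7.79895 kN/m³.
With the apex down, the centroid sits h/3 = 1.57/3 = 0.523333 m below the base (the top edge), so the centroid depth is h_c = 3.99 + 0.523333 = 4.51333 m.
A = ½ × 1.3 × 1.57 = 1.0205 m².
Resultant F = γ·h_c·A = 7.79895 × 4.51333 × 1.0205 = 35.9208 kN.

F ≈ 35.9 kN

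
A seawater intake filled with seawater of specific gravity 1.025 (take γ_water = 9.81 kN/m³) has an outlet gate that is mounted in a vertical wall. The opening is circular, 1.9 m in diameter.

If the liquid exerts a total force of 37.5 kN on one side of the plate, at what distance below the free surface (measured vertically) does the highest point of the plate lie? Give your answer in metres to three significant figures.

d_top ≈ 0.365 m

γ = 1.025 × 9.81 = 10.05525 kN/m³.
A = π(0.95)² = 2.83529 m².
From F = γ·h_c·A, the centroid depth is h_c = 37.5/(10.05525 × 2.83529) = 1.31535 m.
The centroid is at the centre, 0.95 m below the top of the plate, so the highest point sits at h_top = 1.31535 − 0.95 = 0.36535 m below the surface.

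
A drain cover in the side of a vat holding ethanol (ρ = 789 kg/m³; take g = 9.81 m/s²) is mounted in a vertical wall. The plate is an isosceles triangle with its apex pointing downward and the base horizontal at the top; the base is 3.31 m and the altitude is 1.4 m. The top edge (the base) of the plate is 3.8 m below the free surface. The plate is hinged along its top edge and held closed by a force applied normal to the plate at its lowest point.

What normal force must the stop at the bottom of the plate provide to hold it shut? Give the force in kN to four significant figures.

P ≈ 26.90 kN

γ = ρg = 789 × 9.81 / 1000 = 7.74009 kN/m³.
With the apex down, the centroid sits h/3 = 1.4/3 = 0.466667 m below the base (the top edge), so the centroid depth is h_c = 3.8 + 0.466667 = 4.26667 m.
A = ½ × 3.31 × 1.4 = 2.317 m².
Resultant F = γ·h_c·A = 7.74009 × 4.26667 × 2.317 = 76.5176 kN.
I_c = b·h³/36 = 3.31 × 1.4³/36 = 0.252296 m⁴.
Centre of pressure: y_p = y_c + I_c/(y_c·A) = 4.26667 + 0.252296/(4.26667 × 2.317) = 4.26667 + 0.0255209 = 4.29219 m along the plane.
The resultant acts 0.466667 + 0.0255209 = 0.492188 m (along the plate) below the hinge at the top edge, so the moment about the hinge is M = F × 0.492188 = 76.5176 × 0.492188 = 37.661 kN·m.
A normal force at the bottom, 1.4 m from the hinge, must supply this moment: P = 37.661/1.4 = 26.9007 kN.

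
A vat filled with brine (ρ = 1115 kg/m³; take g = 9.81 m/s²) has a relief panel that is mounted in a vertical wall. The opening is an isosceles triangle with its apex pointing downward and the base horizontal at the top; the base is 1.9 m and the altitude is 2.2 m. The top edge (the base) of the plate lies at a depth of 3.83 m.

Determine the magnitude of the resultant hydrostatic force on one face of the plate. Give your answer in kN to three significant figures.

F ≈ 104 kN

γ = ρg = 1115 × 9.81 / 1000 = 10.93815 kN/m³.
With the apex down, the centroid sits h/3 = 2.2/3 = 0.733333 m below the base (the top edge), so the centroid depth is h_c = 3.83 + 0.733333 = 4.56333 m.
A = ½ × 1.9 × 2.2 = 2.09 m².
Resultant F = γ·h_c·A = 10.93815 × 4.56333 × 2.09 = 104.321 kN.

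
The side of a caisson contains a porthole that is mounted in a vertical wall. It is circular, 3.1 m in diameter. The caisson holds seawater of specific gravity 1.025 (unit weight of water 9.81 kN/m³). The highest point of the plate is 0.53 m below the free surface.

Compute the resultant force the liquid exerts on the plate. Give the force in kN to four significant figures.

γ = 1.025 × 9.81 = 10.05525 kN/m³.
The centroid is at the centre, 1.55 m below the top of the plate, so the centroid depth is h_c = 0.53 + 1.55 = 2.08 m.
A = π(1.55)² = 7.54768 m².
Resultant F = γ·h_c·A = 10.05525 × 2.08 × 7.54768 = 157.859 kN.

F ≈ 157.9 kN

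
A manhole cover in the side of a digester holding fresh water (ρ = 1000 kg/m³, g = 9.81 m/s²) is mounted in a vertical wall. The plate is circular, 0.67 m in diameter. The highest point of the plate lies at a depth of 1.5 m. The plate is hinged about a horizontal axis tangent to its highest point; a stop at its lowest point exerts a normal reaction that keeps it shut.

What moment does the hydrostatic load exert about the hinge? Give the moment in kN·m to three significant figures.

M ≈ 2.22 kN·m

γ = ρg = 1000 × 9.81 = 9810 N/m³ = 9.81 kN/m³.
The centroid is at the centre, 0.335 m below the top of the plate, so the centroid depth is h_c = 1.5 + 0.335 = 1.835 m.
A = π(0.335)² = 0.352565 m².
Resultant F = γ·h_c·A = 9.81 × 1.835 × 0.352565 = 6.34665 kN.
I_c = πr⁴/4 = π × 0.335⁴/4 = 0.00989166 m⁴.
Centre of pressure: y_p = y_c + I_c/(y_c·A) = 1.835 + 0.00989166/(1.835 × 0.352565) = 1.835 + 0.0152895 = 1.85029 m along the plane.
The resultant acts 0.335 + 0.0152895 = 0.35029 m (along the plate) below the hinge at the top edge, so the moment about the hinge is M = F × 0.35029 = 6.34665 × 0.35029 = 2.22317 kN·m.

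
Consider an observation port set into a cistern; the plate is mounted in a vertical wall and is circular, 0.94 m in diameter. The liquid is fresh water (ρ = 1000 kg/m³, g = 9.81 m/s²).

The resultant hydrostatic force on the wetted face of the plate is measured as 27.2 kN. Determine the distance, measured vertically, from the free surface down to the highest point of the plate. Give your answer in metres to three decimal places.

γ = ρg = 1000 × 9.81 = 9810 N/m³ = 9.81 kN/m³.
A = π(0.47)² = 0.693978 m².
From F = γ·h_c·A, the centroid depth is h_c = 27.2/(9.81 × 0.693978) = 3.99534 m.
The centroid is at the centre, 0.47 m below the top of the plate, so the highest point sits at h_top = 3.99534 − 0.47 = 3.52534 m below the surface.

d_top ≈ 3.525 m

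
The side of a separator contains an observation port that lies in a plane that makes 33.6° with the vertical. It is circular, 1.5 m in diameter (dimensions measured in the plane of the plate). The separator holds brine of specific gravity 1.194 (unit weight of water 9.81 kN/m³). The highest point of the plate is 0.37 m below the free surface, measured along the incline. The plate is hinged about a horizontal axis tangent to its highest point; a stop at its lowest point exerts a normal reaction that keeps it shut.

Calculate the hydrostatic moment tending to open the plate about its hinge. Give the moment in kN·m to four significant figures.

γ = 1.194 × 9.81 = 11.71314 kN/m³.
The plate makes 33.6° with the vertical, i.e. θ = 90° − 33.6° = 56.4° to the horizontal. Measuring y along the incline from the free-surface line, vertical depth h = y·sinθ with sinθ = 0.832921.
The centroid is at the centre, 0.75 m below the top of the plate, so y_c = 0.37 + 0.75 = 1.12 m and h_c = 1.12 × 0.832921 = 0.932872 m.
A = π(0.75)² = 1.76715 m².
Resultant F = γ·h_c·A = 11.71314 × 0.932872 × 1.76715 = 19.3094 kN.
I_c = πr⁴/4 = π × 0.75⁴/4 = 0.248505 m⁴.
Centre of pressure: y_p = y_c + I_c/(y_c·A) = 1.12 + 0.248505/(1.12 × 1.76715) = 1.12 + 0.125558 = 1.24556 m along the plane.
The resultant acts 0.75 + 0.125558 = 0.875558 m (along the plate) below the hinge at the top edge, so the moment about the hinge is M = F × 0.875558 = 19.3094 × 0.875558 = 16.9065 kN·m.

M ≈ 16.91 kN·m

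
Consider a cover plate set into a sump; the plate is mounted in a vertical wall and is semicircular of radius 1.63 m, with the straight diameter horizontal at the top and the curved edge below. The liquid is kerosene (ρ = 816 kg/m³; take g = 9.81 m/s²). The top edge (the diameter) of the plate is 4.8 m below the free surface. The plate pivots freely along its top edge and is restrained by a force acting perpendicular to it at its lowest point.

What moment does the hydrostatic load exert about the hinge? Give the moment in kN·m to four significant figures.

M ≈ 133.1 kN·m

γ = ρg = 816 × 9.81 / 1000 = 8.00496 kN/m³.
The centroid of a semicircle lies 4r/(3π) = 0.691793 m from the diameter, here below the top edge, so the centroid depth is h_c = 4.8 + 0.691793 = 5.49179 m.
A = πr²/2 = π × 1.63²/2 = 4.17345 m².
Resultant F = γ·h_c·A = 8.00496 × 5.49179 × 4.17345 = 183.471 kN.
I_c = (π/8 − 8/(9π))·r⁴ = 0.109757 × 1.63⁴ = 0.774788 m⁴.
Centre of pressure: y_p = y_c + I_c/(y_c·A) = 5.49179 + 0.774788/(5.49179 × 4.17345) = 5.49179 + 0.0338044 = 5.52559 m along the plane.
The resultant acts 0.691793 + 0.0338044 = 0.725597 m (along the plate) below the hinge at the top edge, so the moment about the hinge is M = F × 0.725597 = 183.471 × 0.725597 = 133.126 kN·m.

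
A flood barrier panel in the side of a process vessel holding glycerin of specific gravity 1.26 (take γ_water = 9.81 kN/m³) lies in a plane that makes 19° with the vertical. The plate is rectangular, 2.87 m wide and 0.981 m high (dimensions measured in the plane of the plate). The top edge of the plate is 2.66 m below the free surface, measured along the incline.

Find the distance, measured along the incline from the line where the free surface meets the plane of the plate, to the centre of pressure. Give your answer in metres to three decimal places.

γ = 1.26 × 9.81 = 12.3606 kN/m³.
The plate makes 19° with the vertical, i.e. θ = 90° − 19° = 71° to the horizontal. Measuring y along the incline from the free-surface line, vertical depth h = y·sinθ with sinθ = 0.945519.
The centroid lies 0.981/2 = 0.4905 m below the top edge, so y_c = 2.66 + 0.4905 = 3.1505 m and h_c = 3.1505 × 0.945519 = 2.97886 m.
A = 2.87 × 0.981 = 2.81547 m².
Resultant F = γ·h_c·A = 12.3606 × 2.97886 × 2.81547 = 103.667 kN.
I_c = b·h³/12 = 2.87 × 0.981³/12 = 0.225792 m⁴.
Centre of pressure: y_p = y_c + I_c/(y_c·A) = 3.1505 + 0.225792/(3.1505 × 2.81547) = 3.1505 + 0.0254553 = 3.17596 m along the plane.

y_p = 3.176 m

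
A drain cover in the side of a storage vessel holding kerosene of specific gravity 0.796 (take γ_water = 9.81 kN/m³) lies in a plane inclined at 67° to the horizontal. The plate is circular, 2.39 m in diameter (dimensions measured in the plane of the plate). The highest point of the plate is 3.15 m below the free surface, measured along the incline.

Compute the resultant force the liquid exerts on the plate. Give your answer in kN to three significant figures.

γ = 0.796 × 9.81 = 7.80876 kN/m³.
Let θ = 67° be the plate's angle to the horizontal; measure y along the incline from where the plane meets the free surface. Vertical depth h = y·sinθ with sinθ = 0.920505.
The centroid is at the centre, 1.195 m below the top of the plate, so y_c = 3.15 + 1.195 = 4.345 m and h_c = 4.345 × 0.920505 = 3.99959 m.
A = π(1.195)² = 4.48627 m².
Resultant F = γ·h_c·A = 7.80876 × 3.99959 × 4.48627 = 140.114 kN.

F ≈ 140 kN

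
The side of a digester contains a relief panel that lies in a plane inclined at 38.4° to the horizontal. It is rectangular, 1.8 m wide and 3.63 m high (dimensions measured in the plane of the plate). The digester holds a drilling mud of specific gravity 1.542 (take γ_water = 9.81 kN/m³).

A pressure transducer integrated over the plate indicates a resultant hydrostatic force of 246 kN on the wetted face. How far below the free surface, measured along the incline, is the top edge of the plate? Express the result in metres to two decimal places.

y_top ≈ 2.19 m

γ = 1.542 × 9.81 = 15.12702 kN/m³.
A = 1.8 × 3.63 = 6.534 m².
From F = γ·h_c·A, the centroid depth is h_c = 246/(15.12702 × 6.534) = 2.48887 m.
Let θ = 38.4° be the plate's angle to the horizontal; measure y along the incline from where the plane meets the free surface. Vertical depth h = y·sinθ with sinθ = 0.621148.
Along the incline, y_c = h_c/sinθ = 2.48887/0.621148 = 4.00689 m.
The centroid lies 3.63/2 = 1.815 m below the top edge, so the top edge sits at y_top = 4.00689 − 1.815 = 2.19189 m along the incline.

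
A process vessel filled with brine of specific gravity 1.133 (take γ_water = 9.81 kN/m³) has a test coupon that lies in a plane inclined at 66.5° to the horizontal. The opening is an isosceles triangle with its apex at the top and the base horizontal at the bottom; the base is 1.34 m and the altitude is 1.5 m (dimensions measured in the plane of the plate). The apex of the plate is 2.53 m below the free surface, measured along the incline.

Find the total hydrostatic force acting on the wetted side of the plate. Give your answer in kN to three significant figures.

F ≈ 36.2 kN

γ = 1.133 × 9.81 = 11.11473 kN/m³.
Let θ = 66.5° be the plate's angle to the horizontal; measure y along the incline from where the plane meets the free surface. Vertical depth h = y·sinθ with sinθ = 0.917060.
With the apex up, the centroid sits 2h/3 = 2 × 1.5/3 = 1 m below the apex, so y_c = 2.53 + 1 = 3.53 m and h_c = 3.53 × 0.917060 = 3.23722 m.
A = ½ × 1.34 × 1.5 = 1.005 m².
Resultant F = γ·h_c·A = 11.11473 × 3.23722 × 1.005 = 36.1607 kN.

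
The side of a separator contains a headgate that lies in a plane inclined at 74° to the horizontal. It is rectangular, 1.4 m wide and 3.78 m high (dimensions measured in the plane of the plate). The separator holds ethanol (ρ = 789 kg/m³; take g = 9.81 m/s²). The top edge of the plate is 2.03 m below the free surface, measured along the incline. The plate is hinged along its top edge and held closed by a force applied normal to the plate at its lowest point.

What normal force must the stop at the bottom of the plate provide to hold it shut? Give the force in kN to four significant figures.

P ≈ 89.58 kN

γ = ρg = 789 × 9.81 / 1000 = 7.74009 kN/m³.
Let θ = 74° be the plate's angle to the horizontal; measure y along the incline from where the plane meets the free surface. Vertical depth h = y·sinθ with sinθ = 0.961262.
The centroid lies 3.78/2 = 1.89 m below the top edge, so y_c = 2.03 + 1.89 = 3.92 m and h_c = 3.92 × 0.961262 = 3.76815 m.
A = 1.4 × 3.78 = 5.292 m².
Resultant F = γ·h_c·A = 7.74009 × 3.76815 × 5.292 = 154.346 kN.
I_c = b·h³/12 = 1.4 × 3.78³/12 = 6.30118 m⁴.
Centre of pressure: y_p = y_c + I_c/(y_c·A) = 3.92 + 6.30118/(3.92 × 5.292) = 3.92 + 0.30375 = 4.22375 m along the plane.
The resultant acts 1.89 + 0.30375 = 2.19375 m (along the plate) below the hinge at the top edge, so the moment about the hinge is M = F × 2.19375 = 154.346 × 2.19375 = 338.597 kN·m.
A normal force at the bottom, 3.78 m from the hinge, must supply this moment: P = 338.597/3.78 = 89.5759 kN.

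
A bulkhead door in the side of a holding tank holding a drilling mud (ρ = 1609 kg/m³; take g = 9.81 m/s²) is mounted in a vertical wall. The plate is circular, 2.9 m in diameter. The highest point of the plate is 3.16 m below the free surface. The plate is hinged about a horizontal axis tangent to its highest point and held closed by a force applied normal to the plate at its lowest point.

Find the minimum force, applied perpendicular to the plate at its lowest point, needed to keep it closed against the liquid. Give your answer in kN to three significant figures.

γ = ρg = 1609 × 9.81 / 1000 = 15.78429 kN/m³.
The centroid is at the centre, 1.45 m below the top of the plate, so the centroid depth is h_c = 3.16 + 1.45 = 4.61 m.
A = π(1.45)² = 6.6052 m².
Resultant F = γ·h_c·A = 15.78429 × 4.61 × 6.6052 = 480.631 kN.
I_c = πr⁴/4 = π × 1.45⁴/4 = 3.47186 m⁴.
Centre of pressure: y_p = y_c + I_c/(y_c·A) = 4.61 + 3.47186/(4.61 × 6.6052) = 4.61 + 0.114018 = 4.72402 m along the plane.
The resultant acts 1.45 + 0.114018 = 1.56402 m (along the plate) below the hinge at the top edge, so the moment about the hinge is M = F × 1.56402 = 480.631 × 1.56402 = 751.716 kN·m.
A normal force at the bottom, 2.9 m from the hinge, must supply this moment: P = 751.716/2.9 = 259.212 kN.

P ≈ 259 kN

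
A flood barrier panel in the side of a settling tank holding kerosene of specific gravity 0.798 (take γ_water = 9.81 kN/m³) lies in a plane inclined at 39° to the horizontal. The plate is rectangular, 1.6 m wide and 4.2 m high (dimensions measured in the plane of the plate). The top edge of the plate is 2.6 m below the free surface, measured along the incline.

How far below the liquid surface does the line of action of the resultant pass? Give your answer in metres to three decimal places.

γ = 0.798 × 9.81 = 7.82838 kN/m³.
Let θ = 39° be the plate's angle to the horizontal; measure y along the incline from where the plane meets the free surface. Vertical depth h = y·sinθ with sinθ = 0.629320.
The centroid lies 4.2/2 = 2.1 m below the top edge, so y_c = 2.6 + 2.1 = 4.7 m and h_c = 4.7 × 0.629320 = 2.9578 m.
A = 1.6 × 4.2 = 6.72 m².
Resultant F = γ·h_c·A = 7.82838 × 2.9578 × 6.72 = 155.6 kN.
I_c = b·h³/12 = 1.6 × 4.2³/12 = 9.8784 m⁴.
Centre of pressure: y_p = y_c + I_c/(y_c·A) = 4.7 + 9.8784/(4.7 × 6.72) = 4.7 + 0.312766 = 5.01277 m along the plane.
Vertically, h_p = y_p·sinθ = 5.01277 × 0.629320 = 3.15464 m.

h_p = 3.155 m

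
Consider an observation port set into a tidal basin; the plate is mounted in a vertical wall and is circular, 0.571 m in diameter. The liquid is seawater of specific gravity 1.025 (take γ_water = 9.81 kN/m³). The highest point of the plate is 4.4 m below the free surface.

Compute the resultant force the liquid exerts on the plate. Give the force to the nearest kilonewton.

γ = 1.025 × 9.81 = 10.05525 kN/m³.
The centroid is at the centre, 0.2855 m below the top of the plate, so the centroid depth is h_c = 4.4 + 0.2855 = 4.6855 m.
A = π(0.2855)² = 0.256072 m².
Resultant F = γ·h_c·A = 10.05525 × 4.6855 × 0.256072 = 12.0645 kN.

F ≈ 12 kN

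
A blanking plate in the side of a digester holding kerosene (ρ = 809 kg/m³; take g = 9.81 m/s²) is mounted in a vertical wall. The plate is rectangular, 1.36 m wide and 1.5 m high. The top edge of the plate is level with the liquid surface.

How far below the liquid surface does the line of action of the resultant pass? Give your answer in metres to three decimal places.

h_p = 1.000 m

γ = ρg = 809 × 9.81 / 1000 = 7.93629 kN/m³.
The centroid lies 1.5/2 = 0.75 m below the top edge, so the centroid depth is h_c = 0.75 m.
A = 1.36 × 1.5 = 2.04 m².
Resultant F = γ·h_c·A = 7.93629 × 0.75 × 2.04 = 12.1425 kN.
I_c = b·h³/12 = 1.36 × 1.5³/12 = 0.3825 m⁴.
Centre of pressure: y_p = y_c + I_c/(y_c·A) = 0.75 + 0.3825/(0.75 × 2.04) = 0.75 + 0.25 = 1 m along the plane.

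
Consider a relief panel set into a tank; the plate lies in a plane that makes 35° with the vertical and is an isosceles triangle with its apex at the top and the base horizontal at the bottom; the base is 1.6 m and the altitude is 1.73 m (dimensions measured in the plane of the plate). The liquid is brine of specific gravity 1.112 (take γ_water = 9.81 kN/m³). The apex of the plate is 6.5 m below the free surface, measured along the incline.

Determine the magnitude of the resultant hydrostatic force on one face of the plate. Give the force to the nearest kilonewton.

F ≈ 95 kN

γ = 1.112 × 9.81 = 10.90872 kN/m³.
The plate makes 35° with the vertical, i.e. θ = 90° − 35° = 55° to the horizontal. Measuring y along the incline from the free-surface line, vertical depth h = y·sinθ with sinθ = 0.819152.
With the apex up, the centroid sits 2h/3 = 2 × 1.73/3 = 1.15333 m below the apex, so y_c = 6.5 + 1.15333 = 7.65333 m and h_c = 7.65333 × 0.819152 = 6.26924 m.
A = ½ × 1.6 × 1.73 = 1.384 m².
Resultant F = γ·h_c·A = 10.90872 × 6.26924 × 1.384 = 94.6509 kN.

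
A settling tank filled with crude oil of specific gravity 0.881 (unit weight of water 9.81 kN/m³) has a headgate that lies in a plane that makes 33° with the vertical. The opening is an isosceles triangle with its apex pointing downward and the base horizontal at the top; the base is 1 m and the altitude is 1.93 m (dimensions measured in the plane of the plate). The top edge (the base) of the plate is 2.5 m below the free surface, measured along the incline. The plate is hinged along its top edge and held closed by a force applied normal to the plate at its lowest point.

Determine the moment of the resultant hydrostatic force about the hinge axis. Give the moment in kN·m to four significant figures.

M ≈ 15.59 kN·m

γ = 0.881 × 9.81 = 8.64261 kN/m³.
The plate makes 33° with the vertical, i.e. θ = 90° − 33° = 57° to the horizontal. Measuring y along the incline from the free-surface line, vertical depth h = y·sinθ with sinθ = 0.838671.
With the apex down, the centroid sits h/3 = 1.93/3 = 0.643333 m below the base (the top edge), so y_c = 2.5 + 0.643333 = 3.14333 m and h_c = 3.14333 × 0.838671 = 2.63622 m.
A = ½ × 1 × 1.93 = 0.965 m².
Resultant F = γ·h_c·A = 8.64261 × 2.63622 × 0.965 = 21.9864 kN.
I_c = b·h³/36 = 1 × 1.93³/36 = 0.199696 m⁴.
Centre of pressure: y_p = y_c + I_c/(y_c·A) = 3.14333 + 0.199696/(3.14333 × 0.965) = 3.14333 + 0.0658343 = 3.20916 m along the plane.
The resultant acts 0.643333 + 0.0658343 = 0.709167 m (along the plate) below the hinge at the top edge, so the moment about the hinge is M = F × 0.709167 = 21.9864 × 0.709167 = 15.592 kN·m.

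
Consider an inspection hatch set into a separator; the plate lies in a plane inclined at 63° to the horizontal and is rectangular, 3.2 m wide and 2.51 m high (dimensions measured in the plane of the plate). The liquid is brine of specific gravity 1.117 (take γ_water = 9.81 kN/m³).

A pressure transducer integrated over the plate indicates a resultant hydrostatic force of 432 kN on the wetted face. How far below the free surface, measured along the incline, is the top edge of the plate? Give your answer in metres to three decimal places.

γ = 1.117 × 9.81 = 10.95777 kN/m³.
A = 3.2 × 2.51 = 8.032 m².
From F = γ·h_c·A, the centroid depth is h_c = 432/(10.95777 × 8.032) = 4.90838 m.
Let θ = 63° be the plate's angle to the horizontal; measure y along the incline from where the plane meets the free surface. Vertical depth h = y·sinθ with sinθ = 0.891007.
Along the incline, y_c = h_c/sinθ = 4.90838/0.891007 = 5.5088 m.
The centroid lies 2.51/2 = 1.255 m below the top edge, so the top edge sits at y_top = 5.5088 − 1.255 = 4.2538 m along the incline.

y_top ≈ 4.254 m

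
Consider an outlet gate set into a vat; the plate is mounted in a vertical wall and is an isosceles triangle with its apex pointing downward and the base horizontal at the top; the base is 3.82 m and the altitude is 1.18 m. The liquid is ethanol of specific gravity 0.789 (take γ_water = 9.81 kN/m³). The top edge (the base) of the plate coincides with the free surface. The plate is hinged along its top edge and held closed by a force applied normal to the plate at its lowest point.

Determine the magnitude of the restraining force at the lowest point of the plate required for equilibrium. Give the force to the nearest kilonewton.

P ≈ 3 kN

γ = 0.789 × 9.81 = 7.74009 kN/m³.
With the apex down, the centroid sits h/3 = 1.18/3 = 0.393333 m below the base (the top edge), so the centroid depth is h_c = 0.393333 m.
A = ½ × 3.82 × 1.18 = 2.2538 m².
Resultant F = γ·h_c·A = 7.74009 × 0.393333 × 2.2538 = 6.86154 kN.
I_c = b·h³/36 = 3.82 × 1.18³/36 = 0.174344 m⁴.
Centre of pressure: y_p = y_c + I_c/(y_c·A) = 0.393333 + 0.174344/(0.393333 × 2.2538) = 0.393333 + 0.196667 = 0.59 m along the plane.
The resultant acts 0.393333 + 0.196667 = 0.59 m (along the plate) below the hinge at the top edge, so the moment about the hinge is M = F × 0.59 = 6.86154 × 0.59 = 4.04831 kN·m.
A normal force at the bottom, 1.18 m from the hinge, must supply this moment: P = 4.04831/1.18 = 3.43077 kN.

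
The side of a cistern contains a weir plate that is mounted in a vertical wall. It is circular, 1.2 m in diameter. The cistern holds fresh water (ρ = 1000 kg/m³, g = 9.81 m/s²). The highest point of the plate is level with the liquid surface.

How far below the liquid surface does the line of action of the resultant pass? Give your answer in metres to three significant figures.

h_p = 0.750 m

γ = ρg = 1000 × 9.81 = 9810 N/m³ = 9.81 kN/m³.
The centroid is at the centre, 0.6 m below the top of the plate, so the centroid depth is h_c = 0.6 m.
A = π(0.6)² = 1.13097 m².
Resultant F = γ·h_c·A = 9.81 × 0.6 × 1.13097 = 6.65689 kN.
I_c = πr⁴/4 = π × 0.6⁴/4 = 0.101788 m⁴.
Centre of pressure: y_p = y_c + I_c/(y_c·A) = 0.6 + 0.101788/(0.6 × 1.13097) = 0.6 + 0.150001 = 0.750001 m along the plane.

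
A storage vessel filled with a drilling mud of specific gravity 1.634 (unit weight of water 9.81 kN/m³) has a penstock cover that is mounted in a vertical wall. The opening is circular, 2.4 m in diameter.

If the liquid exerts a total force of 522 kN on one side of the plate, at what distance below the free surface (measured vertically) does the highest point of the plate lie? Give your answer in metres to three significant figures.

γ = 1.634 × 9.81 = 16.02954 kN/m³.
A = π(1.2)² = 4.52389 m².
From F = γ·h_c·A, the centroid depth is h_c = 522/(16.02954 × 4.52389) = 7.19842 m.
The centroid is at the centre, 1.2 m below the top of the plate, so the highest point sits at h_top = 7.19842 − 1.2 = 5.99842 m below the surface.

d_top ≈ 6.00 m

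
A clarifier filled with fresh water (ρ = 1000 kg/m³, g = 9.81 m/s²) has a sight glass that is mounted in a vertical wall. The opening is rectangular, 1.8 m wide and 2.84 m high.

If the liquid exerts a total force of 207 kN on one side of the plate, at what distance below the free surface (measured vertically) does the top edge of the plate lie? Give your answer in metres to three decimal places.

γ = ρg = 1000 × 9.81 = 9810 N/m³ = 9.81 kN/m³.
A = 1.8 × 2.84 = 5.112 m².
From F = γ·h_c·A, the centroid depth is h_c = 207/(9.81 × 5.112) = 4.12772 m.
The centroid lies 2.84/2 = 1.42 m below the top edge, so the top edge sits at h_top = 4.12772 − 1.42 = 2.70772 m below the surface.

d_top ≈ 2.708 m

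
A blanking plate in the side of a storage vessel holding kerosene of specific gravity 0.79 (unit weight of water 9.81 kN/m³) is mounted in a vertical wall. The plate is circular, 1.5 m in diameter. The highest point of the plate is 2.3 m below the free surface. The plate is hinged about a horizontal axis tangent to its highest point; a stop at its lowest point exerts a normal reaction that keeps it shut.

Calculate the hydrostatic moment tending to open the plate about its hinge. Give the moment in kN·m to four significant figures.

M ≈ 33.25 kN·m

γ = 0.79 × 9.81 = 7.7499 kN/m³.
The centroid is at the centre, 0.75 m below the top of the plate, so the centroid depth is h_c = 2.3 + 0.75 = 3.05 m.
A = π(0.75)² = 1.76715 m².
Resultant F = γ·h_c·A = 7.7499 × 3.05 × 1.76715 = 41.7705 kN.
I_c = πr⁴/4 = π × 0.75⁴/4 = 0.248505 m⁴.
Centre of pressure: y_p = y_c + I_c/(y_c·A) = 3.05 + 0.248505/(3.05 × 1.76715) = 3.05 + 0.0461065 = 3.09611 m along the plane.
The resultant acts 0.75 + 0.0461065 = 0.796107 m (along the plate) below the hinge at the top edge, so the moment about the hinge is M = F × 0.796107 = 41.7705 × 0.796107 = 33.2538 kN·m.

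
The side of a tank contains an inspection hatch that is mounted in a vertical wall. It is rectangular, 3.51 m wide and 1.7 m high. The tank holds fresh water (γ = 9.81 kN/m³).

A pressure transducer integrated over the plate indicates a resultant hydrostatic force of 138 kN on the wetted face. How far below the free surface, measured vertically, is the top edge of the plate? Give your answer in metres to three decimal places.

γ = 9.81 kN/m³.
A = 3.51 × 1.7 = 5.967 m².
From F = γ·h_c·A, the centroid depth is h_c = 138/(9.81 × 5.967) = 2.35751 m.
The centroid lies 1.7/2 = 0.85 m below the top edge, so the top edge sits at h_top = 2.35751 − 0.85 = 1.50751 m below the surface.

d_top ≈ 1.508 m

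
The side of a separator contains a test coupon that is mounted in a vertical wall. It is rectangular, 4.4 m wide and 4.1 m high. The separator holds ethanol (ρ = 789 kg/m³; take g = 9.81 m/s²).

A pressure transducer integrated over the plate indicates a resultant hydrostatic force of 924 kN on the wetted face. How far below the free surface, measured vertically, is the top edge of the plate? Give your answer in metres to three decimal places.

γ = ρg = 789 × 9.81 / 1000 = 7.74009 kN/m³.
A = 4.4 × 4.1 = 18.04 m².
From F = γ·h_c·A, the centroid depth is h_c = 924/(7.74009 × 18.04) = 6.61743 m.
The centroid lies 4.1/2 = 2.05 m below the top edge, so the top edge sits at h_top = 6.61743 − 2.05 = 4.56743 m below the surface.

d_top ≈ 4.567 m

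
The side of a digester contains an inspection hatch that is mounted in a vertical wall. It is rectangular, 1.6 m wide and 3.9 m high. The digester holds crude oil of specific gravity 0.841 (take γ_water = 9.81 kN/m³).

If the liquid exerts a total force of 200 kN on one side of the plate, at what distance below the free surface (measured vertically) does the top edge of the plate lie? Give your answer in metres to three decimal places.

γ = 0.841 × 9.81 = 8.25021 kN/m³.
A = 1.6 × 3.9 = 6.24 m².
From F = γ·h_c·A, the centroid depth is h_c = 200/(8.25021 × 6.24) = 3.8849 m.
The centroid lies 3.9/2 = 1.95 m below the top edge, so the top edge sits at h_top = 3.8849 − 1.95 = 1.9349 m below the surface.

d_top ≈ 1.935 m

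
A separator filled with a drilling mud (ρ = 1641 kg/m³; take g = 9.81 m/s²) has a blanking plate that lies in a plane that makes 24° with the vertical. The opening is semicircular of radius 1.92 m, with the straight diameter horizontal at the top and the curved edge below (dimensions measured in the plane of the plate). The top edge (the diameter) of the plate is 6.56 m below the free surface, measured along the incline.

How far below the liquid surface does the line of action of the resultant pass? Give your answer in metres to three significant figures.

h_p = 6.77 m

γ = ρg = 1641 × 9.81 / 1000 = 16.09821 kN/m³.
The plate makes 24° with the vertical, i.e. θ = 90° − 24° = 66° to the horizontal. Measuring y along the incline from the free-surface line, vertical depth h = y·sinθ with sinθ = 0.913545.
The centroid of a semicircle lies 4r/(3π) = 0.814873 m from the diameter, here below the top edge, so y_c = 6.56 + 0.814873 = 7.37487 m and h_c = 7.37487 × 0.913545 = 6.73728 m.
A = πr²/2 = π × 1.92²/2 = 5.79058 m².
Resultant F = γ·h_c·A = 16.09821 × 6.73728 × 5.79058 = 628.036 kN.
I_c = (π/8 − 8/(9π))·r⁴ = 0.109757 × 1.92⁴ = 1.49155 m⁴.
Centre of pressure: y_p = y_c + I_c/(y_c·A) = 7.37487 + 1.49155/(7.37487 × 5.79058) = 7.37487 + 0.034927 = 7.4098 m along the plane.
Vertically, h_p = y_p·sinθ = 7.4098 × 0.913545 = 6.76919 m.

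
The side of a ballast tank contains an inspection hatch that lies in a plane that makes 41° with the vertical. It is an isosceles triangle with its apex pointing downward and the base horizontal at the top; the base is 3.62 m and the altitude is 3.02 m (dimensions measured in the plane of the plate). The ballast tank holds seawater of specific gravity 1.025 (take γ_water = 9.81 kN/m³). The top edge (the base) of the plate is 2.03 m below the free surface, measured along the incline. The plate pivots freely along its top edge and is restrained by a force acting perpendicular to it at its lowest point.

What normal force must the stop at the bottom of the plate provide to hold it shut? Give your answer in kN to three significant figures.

γ = 1.025 × 9.81 = 10.05525 kN/m³.
The plate makes 41° with the vertical, i.e. θ = 90° − 41° = 49° to the horizontal. Measuring y along the incline from the free-surface line, vertical depth h = y·sinθ with sinθ = 0.754710.
With the apex down, the centroid sits h/3 = 3.02/3 = 1.00667 m below the base (the top edge), so y_c = 2.03 + 1.00667 = 3.03667 m and h_c = 3.03667 × 0.754710 = 2.29181 m.
A = ½ × 3.62 × 3.02 = 5.4662 m².
Resultant F = γ·h_c·A = 10.05525 × 2.29181 × 5.4662 = 125.967 kN.
I_c = b·h³/36 = 3.62 × 3.02³/36 = 2.76966 m⁴.
Centre of pressure: y_p = y_c + I_c/(y_c·A) = 3.03667 + 2.76966/(3.03667 × 5.4662) = 3.03667 + 0.166857 = 3.20353 m along the plane.
The resultant acts 1.00667 + 0.166857 = 1.17353 m (along the plate) below the hinge at the top edge, so the moment about the hinge is M = F × 1.17353 = 125.967 × 1.17353 = 147.826 kN·m.
A normal force at the bottom, 3.02 m from the hinge, must supply this moment: P = 147.826/3.02 = 48.949 kN.

P ≈ 48.9 kN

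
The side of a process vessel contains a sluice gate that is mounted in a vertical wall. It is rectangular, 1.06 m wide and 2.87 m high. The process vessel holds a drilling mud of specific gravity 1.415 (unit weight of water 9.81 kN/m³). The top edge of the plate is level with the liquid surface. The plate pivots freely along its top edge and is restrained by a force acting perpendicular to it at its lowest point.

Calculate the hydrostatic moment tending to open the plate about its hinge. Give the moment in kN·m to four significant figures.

γ = 1.415 × 9.81 = 13.88115 kN/m³.
The centroid lies 2.87/2 = 1.435 m below the top edge, so the centroid depth is h_c = 1.435 m.
A = 1.06 × 2.87 = 3.0422 m².
Resultant F = γ·h_c·A = 13.88115 × 1.435 × 3.0422 = 60.599 kN.
I_c = b·h³/12 = 1.06 × 2.87³/12 = 2.08819 m⁴.
Centre of pressure: y_p = y_c + I_c/(y_c·A) = 1.435 + 2.08819/(1.435 × 3.0422) = 1.435 + 0.478333 = 1.91333 m along the plane.
The resultant acts 1.435 + 0.478333 = 1.91333 m (along the plate) below the hinge at the top edge, so the moment about the hinge is M = F × 1.91333 = 60.599 × 1.91333 = 115.946 kN·m.

M ≈ 115.9 kN·m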